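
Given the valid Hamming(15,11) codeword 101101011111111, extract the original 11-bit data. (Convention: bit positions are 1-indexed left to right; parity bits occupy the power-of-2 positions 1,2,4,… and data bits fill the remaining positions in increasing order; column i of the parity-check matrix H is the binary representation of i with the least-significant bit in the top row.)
Parity bits occupy power-of-2 positions; data bits are at positions {3,5,6,7,9,10,11,12,13,14,15} (1-indexed).
Extract: c[3]=1 c[5]=0 c[6]=1 c[7]=0 c[9]=1 c[10]=1 c[11]=1 c[12]=1 c[13]=1 c[14]=1 c[15]=1
Data = 10101111111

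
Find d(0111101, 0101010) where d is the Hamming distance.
XOR = 0010111, count of 1s = 4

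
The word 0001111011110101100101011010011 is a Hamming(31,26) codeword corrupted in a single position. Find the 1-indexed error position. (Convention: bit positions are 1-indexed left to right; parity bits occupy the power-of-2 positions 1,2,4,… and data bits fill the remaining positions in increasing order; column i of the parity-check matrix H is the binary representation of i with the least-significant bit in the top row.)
Syndrome s = H · r^T (mod 2), r = 0001111011110101100101011010011:
  s[0] = (1010101010101010101010101010101)·(0001111011110101100101011010011) mod 2 = 0+0+0+0+1+0+1+0+1+0+1+0+0+0+0+0+1+0+0+0+0+0+0+0+1+0+1+0+0+0+1 mod 2 = 0
  s[1] = (0110011001100110011001100110011)·(0001111011110101100101011010011) mod 2 = 0+0+0+0+0+1+1+0+0+1+1+0+0+1+0+0+0+0+0+0+0+1+0+0+0+0+1+0+0+1+1 mod 2 = 1
  s[2] = (0001111000011110000111100001111)·(0001111011110101100101011010011) mod 2 = 0+0+0+1+1+1+1+0+0+0+0+1+0+1+0+0+0+0+0+1+0+1+0+0+0+0+0+0+0+1+1 mod 2 = 0
  s[3] = (0000000111111110000000011111111)·(0001111011110101100101011010011) mod 2 = 0+0+0+0+0+0+0+0+1+1+1+1+0+1+0+0+0+0+0+0+0+0+0+1+1+0+1+0+0+1+1 mod 2 = 0
  s[4] = (0000000000000001111111111111111)·(0001111011110101100101011010011) mod 2 = 0+0+0+0+0+0+0+0+0+0+0+0+0+0+0+1+1+0+0+1+0+1+0+1+1+0+1+0+0+1+1 mod 2 = 1
Syndrome = 01001
Column i of H is the binary representation of i, so the syndrome is the binary index of the flipped bit.
Read s = 01001 with s[0] as LSB: 0·2^0 + 1·2^1 + 0·2^2 + 0·2^3 + 1·2^4 = 18.
Error is at bit position 18.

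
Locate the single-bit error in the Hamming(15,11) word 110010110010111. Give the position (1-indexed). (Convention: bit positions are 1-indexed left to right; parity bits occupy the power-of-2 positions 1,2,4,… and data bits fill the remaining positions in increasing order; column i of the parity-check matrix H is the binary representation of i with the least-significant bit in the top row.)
Syndrome s = H · r^T (mod 2), r = 110010110010111:
  s[0] = (101010101010101)·(110010110010111) mod 2 = 1+0+0+0+1+0+1+0+0+0+1+0+1+0+1 mod 2 = 0
  s[1] = (011001100110011)·(110010110010111) mod 2 = 0+1+0+0+0+0+1+0+0+0+1+0+0+1+1 mod 2 = 1
  s[2] = (000111100001111)·(110010110010111) mod 2 = 0+0+0+0+1+0+1+0+0+0+0+0+1+1+1 mod 2 = 1
  s[3] = (000000011111111)·(110010110010111) mod 2 = 0+0+0+0+0+0+0+1+0+0+1+0+1+1+1 mod 2 = 1
Syndrome = 0111
Column i of H is the binary representation of i, so the syndrome is the binary index of the flipped bit.
Read s = 0111 with s[0] as LSB: 0·2^0 + 1·2^1 + 1·2^2 + 1·2^3 = 14.
Error is at bit position 14.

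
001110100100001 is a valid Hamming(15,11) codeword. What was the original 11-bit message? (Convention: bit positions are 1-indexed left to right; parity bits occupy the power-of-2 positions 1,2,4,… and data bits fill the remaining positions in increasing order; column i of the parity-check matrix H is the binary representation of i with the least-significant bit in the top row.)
Parity bits occupy power-of-2 positions; data bits are at positions {3,5,6,7,9,10,11,12,13,14,15} (1-indexed).
Extract: c[3]=1 c[5]=1 c[6]=0 c[7]=1 c[9]=0 c[10]=1 c[11]=0 c[12]=0 c[13]=0 c[14]=0 c[15]=1
Data = 11010100001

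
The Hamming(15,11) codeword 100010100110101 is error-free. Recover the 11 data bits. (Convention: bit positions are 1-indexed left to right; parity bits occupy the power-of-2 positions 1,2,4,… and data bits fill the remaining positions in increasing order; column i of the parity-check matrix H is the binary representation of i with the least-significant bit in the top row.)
Parity bits occupy power-of-2 positions; data bits are at positions {3,5,6,7,9,10,11,12,13,14,15} (1-indexed).
Extract: c[3]=0 c[5]=1 c[6]=0 c[7]=1 c[9]=0 c[10]=1 c[11]=1 c[12]=0 c[13]=1 c[14]=0 c[15]=1
Data = 01010110101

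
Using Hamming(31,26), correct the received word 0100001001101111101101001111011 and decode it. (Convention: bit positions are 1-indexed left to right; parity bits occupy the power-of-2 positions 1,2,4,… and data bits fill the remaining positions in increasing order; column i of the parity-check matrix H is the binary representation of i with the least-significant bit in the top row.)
Syndrome s = H · r^T (mod 2), r = 0100001001101111101101001111011:
  s[0] = (1010101010101010101010101010101)·(0100001001101111101101001111011) mod 2 = 0+0+0+0+0+0+1+0+0+0+1+0+1+0+1+0+1+0+1+0+0+0+0+0+1+0+1+0+0+0+1 mod 2 = 1
  s[1] = (0110011001100110011001100110011)·(0100001001101111101101001111011) mod 2 = 0+1+0+0+0+0+1+0+0+1+1+0+0+1+1+0+0+0+1+0+0+1+0+0+0+1+1+0+0+1+1 mod 2 = 0
  s[2] = (0001111000011110000111100001111)·(0100001001101111101101001111011) mod 2 = 0+0+0+0+0+0+1+0+0+0+0+0+1+1+1+0+0+0+0+1+0+1+0+0+0+0+0+1+0+1+1 mod 2 = 1
  s[3] = (0000000111111110000000011111111)·(0100001001101111101101001111011) mod 2 = 0+0+0+0+0+0+0+0+0+1+1+0+1+1+1+0+0+0+0+0+0+0+0+0+1+1+1+1+0+1+1 mod 2 = 1
  s[4] = (0000000000000001111111111111111)·(0100001001101111101101001111011) mod 2 = 0+0+0+0+0+0+0+0+0+0+0+0+0+0+0+1+1+0+1+1+0+1+0+0+1+1+1+1+0+1+1 mod 2 = 1
Syndrome = 10111
Column 29 of H equals this syndrome → error at bit 29 (1-indexed).
Flip bit 29: 0100001001101111101101001111011 → 0100001001101111101101001111111
Extract data bits at positions {3,5,6,7,9,10,11,12,13,14,15,17,18,19,20,21,22,23,24,25,26,27,28,29,30,31}: 00010110111101101001111111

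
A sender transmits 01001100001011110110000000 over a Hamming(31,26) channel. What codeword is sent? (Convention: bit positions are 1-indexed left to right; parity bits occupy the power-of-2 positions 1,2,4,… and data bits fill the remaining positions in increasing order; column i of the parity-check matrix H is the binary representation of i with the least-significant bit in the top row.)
Codeword c = d · G (mod 2), d = 01001100001011110110000000:
  c[0] = d·G[:,0] = (01001100001011110110000000)·(11011010101101010101010101) mod 2 = 0+1+0+0+1+0+0+0+0+0+1+0+0+1+0+1+0+1+0+0+0+0+0+0+0+0 mod 2 = 0
  c[1] = d·G[:,1] = (01001100001011110110000000)·(10110110011011001100110011) mod 2 = 0+0+0+0+0+1+0+0+0+0+1+0+1+1+0+0+0+1+0+0+0+0+0+0+0+0 mod 2 = 1
  c[2] = d·G[:,2] = (01001100001011110110000000)·(10000000000000000000000000) mod 2 = 0+0+0+0+0+0+0+0+0+0+0+0+0+0+0+0+0+0+0+0+0+0+0+0+0+0 mod 2 = 0
  c[3] = d·G[:,3] = (01001100001011110110000000)·(01110001111000111100001111) mod 2 = 0+1+0+0+0+0+0+0+0+0+1+0+0+0+1+1+0+1+0+0+0+0+0+0+0+0 mod 2 = 1
  c[4] = d·G[:,4] = (01001100001011110110000000)·(01000000000000000000000000) mod 2 = 0+1+0+0+0+0+0+0+0+0+0+0+0+0+0+0+0+0+0+0+0+0+0+0+0+0 mod 2 = 1
  c[5] = d·G[:,5] = (01001100001011110110000000)·(00100000000000000000000000) mod 2 = 0+0+0+0+0+0+0+0+0+0+0+0+0+0+0+0+0+0+0+0+0+0+0+0+0+0 mod 2 = 0
  c[6] = d·G[:,6] = (01001100001011110110000000)·(00010000000000000000000000) mod 2 = 0+0+0+0+0+0+0+0+0+0+0+0+0+0+0+0+0+0+0+0+0+0+0+0+0+0 mod 2 = 0
  c[7] = d·G[:,7] = (01001100001011110110000000)·(00001111111000000011111111) mod 2 = 0+0+0+0+1+1+0+0+0+0+1+0+0+0+0+0+0+0+1+0+0+0+0+0+0+0 mod 2 = 0
  c[8] = d·G[:,8] = (01001100001011110110000000)·(00001000000000000000000000) mod 2 = 0+0+0+0+1+0+0+0+0+0+0+0+0+0+0+0+0+0+0+0+0+0+0+0+0+0 mod 2 = 1
  c[9] = d·G[:,9] = (01001100001011110110000000)·(00000100000000000000000000) mod 2 = 0+0+0+0+0+1+0+0+0+0+0+0+0+0+0+0+0+0+0+0+0+0+0+0+0+0 mod 2 = 1
  c[10] = d·G[:,10] = (01001100001011110110000000)·(00000010000000000000000000) mod 2 = 0+0+0+0+0+0+0+0+0+0+0+0+0+0+0+0+0+0+0+0+0+0+0+0+0+0 mod 2 = 0
  c[11] = d·G[:,11] = (01001100001011110110000000)·(00000001000000000000000000) mod 2 = 0+0+0+0+0+0+0+0+0+0+0+0+0+0+0+0+0+0+0+0+0+0+0+0+0+0 mod 2 = 0
  c[12] = d·G[:,12] = (01001100001011110110000000)·(00000000100000000000000000) mod 2 = 0+0+0+0+0+0+0+0+0+0+0+0+0+0+0+0+0+0+0+0+0+0+0+0+0+0 mod 2 = 0
  c[13] = d·G[:,13] = (01001100001011110110000000)·(00000000010000000000000000) mod 2 = 0+0+0+0+0+0+0+0+0+0+0+0+0+0+0+0+0+0+0+0+0+0+0+0+0+0 mod 2 = 0
  c[14] = d·G[:,14] = (01001100001011110110000000)·(00000000001000000000000000) mod 2 = 0+0+0+0+0+0+0+0+0+0+1+0+0+0+0+0+0+0+0+0+0+0+0+0+0+0 mod 2 = 1
  c[15] = d·G[:,15] = (01001100001011110110000000)·(00000000000111111111111111) mod 2 = 0+0+0+0+0+0+0+0+0+0+0+0+1+1+1+1+0+1+1+0+0+0+0+0+0+0 mod 2 = 0
  c[16] = d·G[:,16] = (01001100001011110110000000)·(00000000000100000000000000) mod 2 = 0+0+0+0+0+0+0+0+0+0+0+0+0+0+0+0+0+0+0+0+0+0+0+0+0+0 mod 2 = 0
  c[17] = d·G[:,17] = (01001100001011110110000000)·(00000000000010000000000000) mod 2 = 0+0+0+0+0+0+0+0+0+0+0+0+1+0+0+0+0+0+0+0+0+0+0+0+0+0 mod 2 = 1
  c[18] = d·G[:,18] = (01001100001011110110000000)·(00000000000001000000000000) mod 2 = 0+0+0+0+0+0+0+0+0+0+0+0+0+1+0+0+0+0+0+0+0+0+0+0+0+0 mod 2 = 1
  c[19] = d·G[:,19] = (01001100001011110110000000)·(00000000000000100000000000) mod 2 = 0+0+0+0+0+0+0+0+0+0+0+0+0+0+1+0+0+0+0+0+0+0+0+0+0+0 mod 2 = 1
  c[20] = d·G[:,20] = (01001100001011110110000000)·(00000000000000010000000000) mod 2 = 0+0+0+0+0+0+0+0+0+0+0+0+0+0+0+1+0+0+0+0+0+0+0+0+0+0 mod 2 = 1
  c[21] = d·G[:,21] = (01001100001011110110000000)·(00000000000000001000000000) mod 2 = 0+0+0+0+0+0+0+0+0+0+0+0+0+0+0+0+0+0+0+0+0+0+0+0+0+0 mod 2 = 0
  c[22] = d·G[:,22] = (01001100001011110110000000)·(00000000000000000100000000) mod 2 = 0+0+0+0+0+0+0+0+0+0+0+0+0+0+0+0+0+1+0+0+0+0+0+0+0+0 mod 2 = 1
  c[23] = d·G[:,23] = (01001100001011110110000000)·(00000000000000000010000000) mod 2 = 0+0+0+0+0+0+0+0+0+0+0+0+0+0+0+0+0+0+1+0+0+0+0+0+0+0 mod 2 = 1
  c[24] = d·G[:,24] = (01001100001011110110000000)·(00000000000000000001000000) mod 2 = 0+0+0+0+0+0+0+0+0+0+0+0+0+0+0+0+0+0+0+0+0+0+0+0+0+0 mod 2 = 0
  c[25] = d·G[:,25] = (01001100001011110110000000)·(00000000000000000000100000) mod 2 = 0+0+0+0+0+0+0+0+0+0+0+0+0+0+0+0+0+0+0+0+0+0+0+0+0+0 mod 2 = 0
  c[26] = d·G[:,26] = (01001100001011110110000000)·(00000000000000000000010000) mod 2 = 0+0+0+0+0+0+0+0+0+0+0+0+0+0+0+0+0+0+0+0+0+0+0+0+0+0 mod 2 = 0
  c[27] = d·G[:,27] = (01001100001011110110000000)·(00000000000000000000001000) mod 2 = 0+0+0+0+0+0+0+0+0+0+0+0+0+0+0+0+0+0+0+0+0+0+0+0+0+0 mod 2 = 0
  c[28] = d·G[:,28] = (01001100001011110110000000)·(00000000000000000000000100) mod 2 = 0+0+0+0+0+0+0+0+0+0+0+0+0+0+0+0+0+0+0+0+0+0+0+0+0+0 mod 2 = 0
  c[29] = d·G[:,29] = (01001100001011110110000000)·(00000000000000000000000010) mod 2 = 0+0+0+0+0+0+0+0+0+0+0+0+0+0+0+0+0+0+0+0+0+0+0+0+0+0 mod 2 = 0
  c[30] = d·G[:,30] = (01001100001011110110000000)·(00000000000000000000000001) mod 2 = 0+0+0+0+0+0+0+0+0+0+0+0+0+0+0+0+0+0+0+0+0+0+0+0+0+0 mod 2 = 0
Codeword = 0101100011000010011110110000000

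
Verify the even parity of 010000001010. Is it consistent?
Sum of all bits: 0+1+0+0+0+0+0+0+1+0+1+0 = 3; 3 mod 2 = 1. Result is 1 → parity error detected.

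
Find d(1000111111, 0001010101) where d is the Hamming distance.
XOR = 1001101010, count of 1s = 5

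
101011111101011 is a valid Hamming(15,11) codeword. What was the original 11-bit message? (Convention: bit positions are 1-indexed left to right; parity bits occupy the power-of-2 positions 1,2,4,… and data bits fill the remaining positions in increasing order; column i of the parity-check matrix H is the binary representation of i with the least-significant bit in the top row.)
Parity bits occupy power-of-2 positions; data bits are at positions {3,5,6,7,9,10,11,12,13,14,15} (1-indexed).
Extract: c[3]=1 c[5]=1 c[6]=1 c[7]=1 c[9]=1 c[10]=1 c[11]=0 c[12]=1 c[13]=0 c[14]=1 c[15]=1
Data = 11111101011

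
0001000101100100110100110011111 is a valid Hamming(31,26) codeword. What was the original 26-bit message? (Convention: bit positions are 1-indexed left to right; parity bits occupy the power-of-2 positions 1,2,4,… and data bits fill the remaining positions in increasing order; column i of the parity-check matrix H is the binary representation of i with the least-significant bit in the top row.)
Parity bits occupy power-of-2 positions; data bits are at positions {3,5,6,7,9,10,11,12,13,14,15,17,18,19,20,21,22,23,24,25,26,27,28,29,30,31} (1-indexed).
Extract: c[3]=0 c[5]=0 c[6]=0 c[7]=0 c[9]=0 c[10]=1 c[11]=1 c[12]=0 c[13]=0 c[14]=1 c[15]=0 c[17]=1 c[18]=1 c[19]=0 c[20]=1 c[21]=0 c[22]=0 c[23]=1 c[24]=1 c[25]=0 c[26]=0 c[27]=1 c[28]=1 c[29]=1 c[30]=1 c[31]=1
Data = 00000110010110100110011111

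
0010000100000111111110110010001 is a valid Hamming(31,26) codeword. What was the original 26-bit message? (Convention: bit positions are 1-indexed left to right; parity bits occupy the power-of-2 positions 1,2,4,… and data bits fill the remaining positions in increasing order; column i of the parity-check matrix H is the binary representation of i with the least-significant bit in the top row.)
Parity bits occupy power-of-2 positions; data bits are at positions {3,5,6,7,9,10,11,12,13,14,15,17,18,19,20,21,22,23,24,25,26,27,28,29,30,31} (1-indexed).
Extract: c[3]=1 c[5]=0 c[6]=0 c[7]=0 c[9]=0 c[10]=0 c[11]=0 c[12]=0 c[13]=0 c[14]=1 c[15]=1 c[17]=1 c[18]=1 c[19]=1 c[20]=1 c[21]=1 c[22]=0 c[23]=1 c[24]=1 c[25]=0 c[26]=0 c[27]=1 c[28]=0 c[29]=0 c[30]=0 c[31]=1
Data = 10000000011111110110010001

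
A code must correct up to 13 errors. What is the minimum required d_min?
Correcting t errors requires d_min ≥ 2t + 1 = 2·13 + 1 = 27.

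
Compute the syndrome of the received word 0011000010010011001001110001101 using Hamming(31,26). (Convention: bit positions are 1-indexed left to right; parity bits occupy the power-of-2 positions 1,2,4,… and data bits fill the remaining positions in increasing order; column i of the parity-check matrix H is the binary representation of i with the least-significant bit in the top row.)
Syndrome s = H · r^T (mod 2), r = 0011000010010011001001110001101:
  s[0] = (1010101010101010101010101010101)·(0011000010010011001001110001101) mod 2 = 0+0+1+0+0+0+0+0+1+0+0+0+0+0+1+0+0+0+1+0+0+0+1+0+0+0+0+0+1+0+1 mod 2 = 1
  s[1] = (0110011001100110011001100110011)·(0011000010010011001001110001101) mod 2 = 0+0+1+0+0+0+0+0+0+0+0+0+0+0+1+0+0+0+1+0+0+1+1+0+0+0+0+0+0+0+1 mod 2 = 0
  s[2] = (0001111000011110000111100001111)·(0011000010010011001001110001101) mod 2 = 0+0+0+1+0+0+0+0+0+0+0+1+0+0+1+0+0+0+0+0+0+1+1+0+0+0+0+1+1+0+1 mod 2 = 0
  s[3] = (0000000111111110000000011111111)·(0011000010010011001001110001101) mod 2 = 0+0+0+0+0+0+0+0+1+0+0+1+0+0+1+0+0+0+0+0+0+0+0+1+0+0+0+1+1+0+1 mod 2 = 1
  s[4] = (0000000000000001111111111111111)·(0011000010010011001001110001101) mod 2 = 0+0+0+0+0+0+0+0+0+0+0+0+0+0+0+1+0+0+1+0+0+1+1+1+0+0+0+1+1+0+1 mod 2 = 0
Syndrome = 10010
Non-zero syndrome: error at position 9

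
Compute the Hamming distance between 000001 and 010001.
XOR = 010000, count of 1s = 1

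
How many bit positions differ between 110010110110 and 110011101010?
XOR = 000001011100, count of 1s = 4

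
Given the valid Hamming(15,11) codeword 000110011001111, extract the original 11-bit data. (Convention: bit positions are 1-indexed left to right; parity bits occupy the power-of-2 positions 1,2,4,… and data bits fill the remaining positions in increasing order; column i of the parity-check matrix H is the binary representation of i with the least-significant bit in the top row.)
Parity bits occupy power-of-2 positions; data bits are at positions {3,5,6,7,9,10,11,12,13,14,15} (1-indexed).
Extract: c[3]=0 c[5]=1 c[6]=0 c[7]=0 c[9]=1 c[10]=0 c[11]=0 c[12]=1 c[13]=1 c[14]=1 c[15]=1
Data = 01001001111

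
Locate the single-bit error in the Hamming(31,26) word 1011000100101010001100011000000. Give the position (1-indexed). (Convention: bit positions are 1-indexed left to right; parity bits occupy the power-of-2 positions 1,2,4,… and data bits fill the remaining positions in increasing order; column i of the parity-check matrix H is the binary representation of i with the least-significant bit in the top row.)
Syndrome s = H · r^T (mod 2), r = 1011000100101010001100011000000:
  s[0] = (1010101010101010101010101010101)·(1011000100101010001100011000000) mod 2 = 1+0+1+0+0+0+0+0+0+0+1+0+1+0+1+0+0+0+1+0+0+0+0+0+1+0+0+0+0+0+0 mod 2 = 1
  s[1] = (0110011001100110011001100110011)·(1011000100101010001100011000000) mod 2 = 0+0+1+0+0+0+0+0+0+0+1+0+0+0+1+0+0+0+1+0+0+0+0+0+0+0+0+0+0+0+0 mod 2 = 0
  s[2] = (0001111000011110000111100001111)·(1011000100101010001100011000000) mod 2 = 0+0+0+1+0+0+0+0+0+0+0+0+1+0+1+0+0+0+0+1+0+0+0+0+0+0+0+0+0+0+0 mod 2 = 0
  s[3] = (0000000111111110000000011111111)·(1011000100101010001100011000000) mod 2 = 0+0+0+0+0+0+0+1+0+0+1+0+1+0+1+0+0+0+0+0+0+0+0+1+1+0+0+0+0+0+0 mod 2 = 0
  s[4] = (0000000000000001111111111111111)·(1011000100101010001100011000000) mod 2 = 0+0+0+0+0+0+0+0+0+0+0+0+0+0+0+0+0+0+1+1+0+0+0+1+1+0+0+0+0+0+0 mod 2 = 0
Syndrome = 10000
Column i of H is the binary representation of i, so the syndrome is the binary index of the flipped bit.
Read s = 10000 with s[0] as LSB: 1·2^0 + 0·2^1 + 0·2^2 + 0·2^3 + 0·2^4 = 1.
Error is at bit position 1.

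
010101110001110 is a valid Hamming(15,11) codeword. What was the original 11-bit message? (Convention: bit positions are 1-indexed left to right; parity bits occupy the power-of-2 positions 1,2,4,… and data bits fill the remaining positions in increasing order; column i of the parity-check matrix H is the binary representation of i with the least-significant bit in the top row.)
Parity bits occupy power-of-2 positions; data bits are at positions {3,5,6,7,9,10,11,12,13,14,15} (1-indexed).
Extract: c[3]=0 c[5]=0 c[6]=1 c[7]=1 c[9]=0 c[10]=0 c[11]=0 c[12]=1 c[13]=1 c[14]=1 c[15]=0
Data = 00110001110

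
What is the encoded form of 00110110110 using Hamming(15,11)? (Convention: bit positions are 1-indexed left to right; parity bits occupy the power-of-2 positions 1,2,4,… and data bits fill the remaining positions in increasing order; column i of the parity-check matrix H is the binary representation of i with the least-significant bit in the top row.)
Codeword c = d · G (mod 2), d = 00110110110:
  c[0] = d·G[:,0] = (00110110110)·(11011010101) mod 2 = 0+0+0+1+0+0+1+0+1+0+0 mod 2 = 1
  c[1] = d·G[:,1] = (00110110110)·(10110110011) mod 2 = 0+0+1+1+0+1+1+0+0+1+0 mod 2 = 1
  c[2] = d·G[:,2] = (00110110110)·(10000000000) mod 2 = 0+0+0+0+0+0+0+0+0+0+0 mod 2 = 0
  c[3] = d·G[:,3] = (00110110110)·(01110001111) mod 2 = 0+0+1+1+0+0+0+0+1+1+0 mod 2 = 0
  c[4] = d·G[:,4] = (00110110110)·(01000000000) mod 2 = 0+0+0+0+0+0+0+0+0+0+0 mod 2 = 0
  c[5] = d·G[:,5] = (00110110110)·(00100000000) mod 2 = 0+0+1+0+0+0+0+0+0+0+0 mod 2 = 1
  c[6] = d·G[:,6] = (00110110110)·(00010000000) mod 2 = 0+0+0+1+0+0+0+0+0+0+0 mod 2 = 1
  c[7] = d·G[:,7] = (00110110110)·(00001111111) mod 2 = 0+0+0+0+0+1+1+0+1+1+0 mod 2 = 0
  c[8] = d·G[:,8] = (00110110110)·(00001000000) mod 2 = 0+0+0+0+0+0+0+0+0+0+0 mod 2 = 0
  c[9] = d·G[:,9] = (00110110110)·(00000100000) mod 2 = 0+0+0+0+0+1+0+0+0+0+0 mod 2 = 1
  c[10] = d·G[:,10] = (00110110110)·(00000010000) mod 2 = 0+0+0+0+0+0+1+0+0+0+0 mod 2 = 1
  c[11] = d·G[:,11] = (00110110110)·(00000001000) mod 2 = 0+0+0+0+0+0+0+0+0+0+0 mod 2 = 0
  c[12] = d·G[:,12] = (00110110110)·(00000000100) mod 2 = 0+0+0+0+0+0+0+0+1+0+0 mod 2 = 1
  c[13] = d·G[:,13] = (00110110110)·(00000000010) mod 2 = 0+0+0+0+0+0+0+0+0+1+0 mod 2 = 1
  c[14] = d·G[:,14] = (00110110110)·(00000000001) mod 2 = 0+0+0+0+0+0+0+0+0+0+0 mod 2 = 0
Codeword = 110001100110110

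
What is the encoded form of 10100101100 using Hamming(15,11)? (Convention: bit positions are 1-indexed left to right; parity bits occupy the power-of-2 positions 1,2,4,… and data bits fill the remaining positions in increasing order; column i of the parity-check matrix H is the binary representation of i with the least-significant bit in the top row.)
Codeword c = d · G (mod 2), d = 10100101100:
  c[0] = d·G[:,0] = (10100101100)·(11011010101) mod 2 = 1+0+0+0+0+0+0+0+1+0+0 mod 2 = 0
  c[1] = d·G[:,1] = (10100101100)·(10110110011) mod 2 = 1+0+1+0+0+1+0+0+0+0+0 mod 2 = 1
  c[2] = d·G[:,2] = (10100101100)·(10000000000) mod 2 = 1+0+0+0+0+0+0+0+0+0+0 mod 2 = 1
  c[3] = d·G[:,3] = (10100101100)·(01110001111) mod 2 = 0+0+1+0+0+0+0+1+1+0+0 mod 2 = 1
  c[4] = d·G[:,4] = (10100101100)·(01000000000) mod 2 = 0+0+0+0+0+0+0+0+0+0+0 mod 2 = 0
  c[5] = d·G[:,5] = (10100101100)·(00100000000) mod 2 = 0+0+1+0+0+0+0+0+0+0+0 mod 2 = 1
  c[6] = d·G[:,6] = (10100101100)·(00010000000) mod 2 = 0+0+0+0+0+0+0+0+0+0+0 mod 2 = 0
  c[7] = d·G[:,7] = (10100101100)·(00001111111) mod 2 = 0+0+0+0+0+1+0+1+1+0+0 mod 2 = 1
  c[8] = d·G[:,8] = (10100101100)·(00001000000) mod 2 = 0+0+0+0+0+0+0+0+0+0+0 mod 2 = 0
  c[9] = d·G[:,9] = (10100101100)·(00000100000) mod 2 = 0+0+0+0+0+1+0+0+0+0+0 mod 2 = 1
  c[10] = d·G[:,10] = (10100101100)·(00000010000) mod 2 = 0+0+0+0+0+0+0+0+0+0+0 mod 2 = 0
  c[11] = d·G[:,11] = (10100101100)·(00000001000) mod 2 = 0+0+0+0+0+0+0+1+0+0+0 mod 2 = 1
  c[12] = d·G[:,12] = (10100101100)·(00000000100) mod 2 = 0+0+0+0+0+0+0+0+1+0+0 mod 2 = 1
  c[13] = d·G[:,13] = (10100101100)·(00000000010) mod 2 = 0+0+0+0+0+0+0+0+0+0+0 mod 2 = 0
  c[14] = d·G[:,14] = (10100101100)·(00000000001) mod 2 = 0+0+0+0+0+0+0+0+0+0+0 mod 2 = 0
Codeword = 011101010101100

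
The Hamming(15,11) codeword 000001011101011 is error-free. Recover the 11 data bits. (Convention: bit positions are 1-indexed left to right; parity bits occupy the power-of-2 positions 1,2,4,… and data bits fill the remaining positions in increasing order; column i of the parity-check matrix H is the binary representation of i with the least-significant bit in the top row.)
Parity bits occupy power-of-2 positions; data bits are at positions {3,5,6,7,9,10,11,12,13,14,15} (1-indexed).
Extract: c[3]=0 c[5]=0 c[6]=1 c[7]=0 c[9]=1 c[10]=1 c[11]=0 c[12]=1 c[13]=0 c[14]=1 c[15]=1
Data = 00101101011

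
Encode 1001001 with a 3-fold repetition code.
Repeat each bit 3× and concatenate:
1→111  0→000  0→000  1→111  0→000  0→000  1→111
Codeword = 111000000111000000111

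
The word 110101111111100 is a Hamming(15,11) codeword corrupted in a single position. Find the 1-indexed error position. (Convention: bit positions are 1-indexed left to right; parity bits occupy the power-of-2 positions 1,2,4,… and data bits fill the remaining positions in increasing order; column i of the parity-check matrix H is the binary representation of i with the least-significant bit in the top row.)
Syndrome s = H · r^T (mod 2), r = 110101111111100:
  s[0] = (101010101010101)·(110101111111100) mod 2 = 1+0+0+0+0+0+1+0+1+0+1+0+1+0+0 mod 2 = 1
  s[1] = (011001100110011)·(110101111111100) mod 2 = 0+1+0+0+0+1+1+0+0+1+1+0+0+0+0 mod 2 = 1
  s[2] = (000111100001111)·(110101111111100) mod 2 = 0+0+0+1+0+1+1+0+0+0+0+1+1+0+0 mod 2 = 1
  s[3] = (000000011111111)·(110101111111100) mod 2 = 0+0+0+0+0+0+0+1+1+1+1+1+1+0+0 mod 2 = 0
Syndrome = 1110
Column i of H is the binary representation of i, so the syndrome is the binary index of the flipped bit.
Read s = 1110 with s[0] as LSB: 1·2^0 + 1·2^1 + 1·2^2 + 0·2^3 = 7.
Error is at bit position 7.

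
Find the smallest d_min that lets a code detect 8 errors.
Detecting e errors requires d_min ≥ e + 1 = 8 + 1 = 9.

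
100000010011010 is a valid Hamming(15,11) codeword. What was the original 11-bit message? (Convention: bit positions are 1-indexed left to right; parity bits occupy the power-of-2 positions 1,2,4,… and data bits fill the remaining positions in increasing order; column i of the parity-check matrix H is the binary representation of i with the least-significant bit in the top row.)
Parity bits occupy power-of-2 positions; data bits are at positions {3,5,6,7,9,10,11,12,13,14,15} (1-indexed).
Extract: c[3]=0 c[5]=0 c[6]=0 c[7]=0 c[9]=0 c[10]=0 c[11]=1 c[12]=1 c[13]=0 c[14]=1 c[15]=0
Data = 00000011010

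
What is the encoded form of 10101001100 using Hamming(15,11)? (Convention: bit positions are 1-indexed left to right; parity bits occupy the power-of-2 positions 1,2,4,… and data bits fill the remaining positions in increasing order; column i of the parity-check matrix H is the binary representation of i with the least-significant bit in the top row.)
Codeword c = d · G (mod 2), d = 10101001100:
  c[0] = d·G[:,0] = (10101001100)·(11011010101) mod 2 = 1+0+0+0+1+0+0+0+1+0+0 mod 2 = 1
  c[1] = d·G[:,1] = (10101001100)·(10110110011) mod 2 = 1+0+1+0+0+0+0+0+0+0+0 mod 2 = 0
  c[2] = d·G[:,2] = (10101001100)·(10000000000) mod 2 = 1+0+0+0+0+0+0+0+0+0+0 mod 2 = 1
  c[3] = d·G[:,3] = (10101001100)·(01110001111) mod 2 = 0+0+1+0+0+0+0+1+1+0+0 mod 2 = 1
  c[4] = d·G[:,4] = (10101001100)·(01000000000) mod 2 = 0+0+0+0+0+0+0+0+0+0+0 mod 2 = 0
  c[5] = d·G[:,5] = (10101001100)·(00100000000) mod 2 = 0+0+1+0+0+0+0+0+0+0+0 mod 2 = 1
  c[6] = d·G[:,6] = (10101001100)·(00010000000) mod 2 = 0+0+0+0+0+0+0+0+0+0+0 mod 2 = 0
  c[7] = d·G[:,7] = (10101001100)·(00001111111) mod 2 = 0+0+0+0+1+0+0+1+1+0+0 mod 2 = 1
  c[8] = d·G[:,8] = (10101001100)·(00001000000) mod 2 = 0+0+0+0+1+0+0+0+0+0+0 mod 2 = 1
  c[9] = d·G[:,9] = (10101001100)·(00000100000) mod 2 = 0+0+0+0+0+0+0+0+0+0+0 mod 2 = 0
  c[10] = d·G[:,10] = (10101001100)·(00000010000) mod 2 = 0+0+0+0+0+0+0+0+0+0+0 mod 2 = 0
  c[11] = d·G[:,11] = (10101001100)·(00000001000) mod 2 = 0+0+0+0+0+0+0+1+0+0+0 mod 2 = 1
  c[12] = d·G[:,12] = (10101001100)·(00000000100) mod 2 = 0+0+0+0+0+0+0+0+1+0+0 mod 2 = 1
  c[13] = d·G[:,13] = (10101001100)·(00000000010) mod 2 = 0+0+0+0+0+0+0+0+0+0+0 mod 2 = 0
  c[14] = d·G[:,14] = (10101001100)·(00000000001) mod 2 = 0+0+0+0+0+0+0+0+0+0+0 mod 2 = 0
Codeword = 101101011001100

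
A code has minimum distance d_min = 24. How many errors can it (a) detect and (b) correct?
(a) Detection requires d_min ≥ e+1, so e ≤ d_min − 1 = 23.
(b) Correction requires d_min ≥ 2t+1, so t ≤ ⌊(d_min − 1)/2⌋ = ⌊23/2⌋ = 11.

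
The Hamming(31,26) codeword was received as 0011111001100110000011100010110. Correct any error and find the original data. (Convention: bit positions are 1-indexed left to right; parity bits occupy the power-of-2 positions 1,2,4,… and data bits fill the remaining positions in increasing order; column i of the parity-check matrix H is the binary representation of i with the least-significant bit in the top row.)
Syndrome s = H · r^T (mod 2), r = 0011111001100110000011100010110:
  s[0] = (1010101010101010101010101010101)·(0011111001100110000011100010110) mod 2 = 0+0+1+0+1+0+1+0+0+0+1+0+0+0+1+0+0+0+0+0+1+0+1+0+0+0+1+0+1+0+0 mod 2 = 1
  s[1] = (0110011001100110011001100110011)·(0011111001100110000011100010110) mod 2 = 0+0+1+0+0+1+1+0+0+1+1+0+0+1+1+0+0+0+0+0+0+1+1+0+0+0+1+0+0+1+0 mod 2 = 1
  s[2] = (0001111000011110000111100001111)·(0011111001100110000011100010110) mod 2 = 0+0+0+1+1+1+1+0+0+0+0+0+0+1+1+0+0+0+0+0+1+1+1+0+0+0+0+0+1+1+0 mod 2 = 1
  s[3] = (0000000111111110000000011111111)·(0011111001100110000011100010110) mod 2 = 0+0+0+0+0+0+0+0+0+1+1+0+0+1+1+0+0+0+0+0+0+0+0+0+0+0+1+0+1+1+0 mod 2 = 1
  s[4] = (0000000000000001111111111111111)·(0011111001100110000011100010110) mod 2 = 0+0+0+0+0+0+0+0+0+0+0+0+0+0+0+0+0+0+0+0+1+1+1+0+0+0+1+0+1+1+0 mod 2 = 0
Syndrome = 11110
Column 15 of H equals this syndrome → error at bit 15 (1-indexed).
Flip bit 15: 0011111001100110000011100010110 → 0011111001100100000011100010110
Extract data bits at positions {3,5,6,7,9,10,11,12,13,14,15,17,18,19,20,21,22,23,24,25,26,27,28,29,30,31}: 11110110010000011100010110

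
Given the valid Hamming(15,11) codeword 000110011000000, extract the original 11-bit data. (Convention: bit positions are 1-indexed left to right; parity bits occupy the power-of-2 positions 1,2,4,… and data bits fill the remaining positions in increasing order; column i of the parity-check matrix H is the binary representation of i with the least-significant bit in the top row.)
Parity bits occupy power-of-2 positions; data bits are at positions {3,5,6,7,9,10,11,12,13,14,15} (1-indexed).
Extract: c[3]=0 c[5]=1 c[6]=0 c[7]=0 c[9]=1 c[10]=0 c[11]=0 c[12]=0 c[13]=0 c[14]=0 c[15]=0
Data = 01001000000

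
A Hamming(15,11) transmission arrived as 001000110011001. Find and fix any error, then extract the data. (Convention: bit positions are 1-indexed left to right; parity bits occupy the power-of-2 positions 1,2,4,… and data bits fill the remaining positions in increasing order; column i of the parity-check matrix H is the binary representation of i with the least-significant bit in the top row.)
Syndrome s = H · r^T (mod 2), r = 001000110011001:
  s[0] = (101010101010101)·(001000110011001) mod 2 = 0+0+1+0+0+0+1+0+0+0+1+0+0+0+1 mod 2 = 0
  s[1] = (011001100110011)·(001000110011001) mod 2 = 0+0+1+0+0+0+1+0+0+0+1+0+0+0+1 mod 2 = 0
  s[2] = (000111100001111)·(001000110011001) mod 2 = 0+0+0+0+0+0+1+0+0+0+0+1+0+0+1 mod 2 = 1
  s[3] = (000000011111111)·(001000110011001) mod 2 = 0+0+0+0+0+0+0+1+0+0+1+1+0+0+1 mod 2 = 0
Syndrome = 0010
Column 4 of H equals this syndrome → error at bit 4 (1-indexed).
Flip bit 4: 001000110011001 → 001100110011001
Extract data bits at positions {3,5,6,7,9,10,11,12,13,14,15}: 10010011001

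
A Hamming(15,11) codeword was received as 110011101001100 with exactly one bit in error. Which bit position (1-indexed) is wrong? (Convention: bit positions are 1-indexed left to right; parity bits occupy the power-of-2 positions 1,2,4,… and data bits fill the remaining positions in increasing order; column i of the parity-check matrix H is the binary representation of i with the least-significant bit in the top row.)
Syndrome s = H · r^T (mod 2), r = 110011101001100:
  s[0] = (101010101010101)·(110011101001100) mod 2 = 1+0+0+0+1+0+1+0+1+0+0+0+1+0+0 mod 2 = 1
  s[1] = (011001100110011)·(110011101001100) mod 2 = 0+1+0+0+0+1+1+0+0+0+0+0+0+0+0 mod 2 = 1
  s[2] = (000111100001111)·(110011101001100) mod 2 = 0+0+0+0+1+1+1+0+0+0+0+1+1+0+0 mod 2 = 1
  s[3] = (000000011111111)·(110011101001100) mod 2 = 0+0+0+0+0+0+0+0+1+0+0+1+1+0+0 mod 2 = 1
Syndrome = 1111
Column i of H is the binary representation of i, so the syndrome is the binary index of the flipped bit.
Read s = 1111 with s[0] as LSB: 1·2^0 + 1·2^1 + 1·2^2 + 1·2^3 = 15.
Error is at bit position 15.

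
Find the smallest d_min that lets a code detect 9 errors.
Detecting e errors requires d_min ≥ e + 1 = 9 + 1 = 10.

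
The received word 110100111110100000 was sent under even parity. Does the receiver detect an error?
Sum of received bits: 1+1+0+1+0+0+1+1+1+1+1+0+1+0+0+0+0+0 = 9; 9 mod 2 = 1. Result is 1 ≠ 0 → error detected.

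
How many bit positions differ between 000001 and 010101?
XOR = 010100, count of 1s = 2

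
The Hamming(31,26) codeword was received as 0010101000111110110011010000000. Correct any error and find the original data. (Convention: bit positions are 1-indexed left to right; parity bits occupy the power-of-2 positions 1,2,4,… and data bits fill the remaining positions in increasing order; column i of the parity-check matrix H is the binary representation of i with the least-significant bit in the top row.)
Syndrome s = H · r^T (mod 2), r = 0010101000111110110011010000000:
  s[0] = (1010101010101010101010101010101)·(0010101000111110110011010000000) mod 2 = 0+0+1+0+1+0+1+0+0+0+1+0+1+0+1+0+1+0+0+0+1+0+0+0+0+0+0+0+0+0+0 mod 2 = 0
  s[1] = (0110011001100110011001100110011)·(0010101000111110110011010000000) mod 2 = 0+0+1+0+0+0+1+0+0+0+1+0+0+1+1+0+0+1+0+0+0+1+0+0+0+0+0+0+0+0+0 mod 2 = 1
  s[2] = (0001111000011110000111100001111)·(0010101000111110110011010000000) mod 2 = 0+0+0+0+1+0+1+0+0+0+0+1+1+1+1+0+0+0+0+0+1+1+0+0+0+0+0+0+0+0+0 mod 2 = 0
  s[3] = (0000000111111110000000011111111)·(0010101000111110110011010000000) mod 2 = 0+0+0+0+0+0+0+0+0+0+1+1+1+1+1+0+0+0+0+0+0+0+0+1+0+0+0+0+0+0+0 mod 2 = 0
  s[4] = (0000000000000001111111111111111)·(0010101000111110110011010000000) mod 2 = 0+0+0+0+0+0+0+0+0+0+0+0+0+0+0+0+1+1+0+0+1+1+0+1+0+0+0+0+0+0+0 mod 2 = 1
Syndrome = 01001
Column 18 of H equals this syndrome → error at bit 18 (1-indexed).
Flip bit 18: 0010101000111110110011010000000 → 0010101000111110100011010000000
Extract data bits at positions {3,5,6,7,9,10,11,12,13,14,15,17,18,19,20,21,22,23,24,25,26,27,28,29,30,31}: 11010011111100011010000000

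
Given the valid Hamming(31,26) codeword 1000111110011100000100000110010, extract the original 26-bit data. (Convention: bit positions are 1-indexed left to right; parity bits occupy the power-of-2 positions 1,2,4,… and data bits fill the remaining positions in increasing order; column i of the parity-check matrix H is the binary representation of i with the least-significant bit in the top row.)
Parity bits occupy power-of-2 positions; data bits are at positions {3,5,6,7,9,10,11,12,13,14,15,17,18,19,20,21,22,23,24,25,26,27,28,29,30,31} (1-indexed).
Extract: c[3]=0 c[5]=1 c[6]=1 c[7]=1 c[9]=1 c[10]=0 c[11]=0 c[12]=1 c[13]=1 c[14]=1 c[15]=0 c[17]=0 c[18]=0 c[19]=0 c[20]=1 c[21]=0 c[22]=0 c[23]=0 c[24]=0 c[25]=0 c[26]=1 c[27]=1 c[28]=0 c[29]=0 c[30]=1 c[31]=0
Data = 01111001110000100000110010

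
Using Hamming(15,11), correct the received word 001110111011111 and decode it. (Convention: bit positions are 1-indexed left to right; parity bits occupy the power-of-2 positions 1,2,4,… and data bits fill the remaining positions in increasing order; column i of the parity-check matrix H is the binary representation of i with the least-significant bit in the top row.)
Syndrome s = H · r^T (mod 2), r = 001110111011111:
  s[0] = (101010101010101)·(001110111011111) mod 2 = 0+0+1+0+1+0+1+0+1+0+1+0+1+0+1 mod 2 = 1
  s[1] = (011001100110011)·(001110111011111) mod 2 = 0+0+1+0+0+0+1+0+0+0+1+0+0+1+1 mod 2 = 1
  s[2] = (000111100001111)·(001110111011111) mod 2 = 0+0+0+1+1+0+1+0+0+0+0+1+1+1+1 mod 2 = 1
  s[3] = (000000011111111)·(001110111011111) mod 2 = 0+0+0+0+0+0+0+1+1+0+1+1+1+1+1 mod 2 = 1
Syndrome = 1111
Column 15 of H equals this syndrome → error at bit 15 (1-indexed).
Flip bit 15: 001110111011111 → 001110111011110
Extract data bits at positions {3,5,6,7,9,10,11,12,13,14,15}: 11011011110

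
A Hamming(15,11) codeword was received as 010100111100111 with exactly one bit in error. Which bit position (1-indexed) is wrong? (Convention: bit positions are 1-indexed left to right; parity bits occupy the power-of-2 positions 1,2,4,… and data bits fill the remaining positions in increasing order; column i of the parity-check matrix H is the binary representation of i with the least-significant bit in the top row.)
Syndrome s = H · r^T (mod 2), r = 010100111100111:
  s[0] = (101010101010101)·(010100111100111) mod 2 = 0+0+0+0+0+0+1+0+1+0+0+0+1+0+1 mod 2 = 0
  s[1] = (011001100110011)·(010100111100111) mod 2 = 0+1+0+0+0+0+1+0+0+1+0+0+0+1+1 mod 2 = 1
  s[2] = (000111100001111)·(010100111100111) mod 2 = 0+0+0+1+0+0+1+0+0+0+0+0+1+1+1 mod 2 = 1
  s[3] = (000000011111111)·(010100111100111) mod 2 = 0+0+0+0+0+0+0+1+1+1+0+0+1+1+1 mod 2 = 0
Syndrome = 0110
Column i of H is the binary representation of i, so the syndrome is the binary index of the flipped bit.
Read s = 0110 with s[0] as LSB: 0·2^0 + 1·2^1 + 1·2^2 + 0·2^3 = 6.
Error is at bit position 6.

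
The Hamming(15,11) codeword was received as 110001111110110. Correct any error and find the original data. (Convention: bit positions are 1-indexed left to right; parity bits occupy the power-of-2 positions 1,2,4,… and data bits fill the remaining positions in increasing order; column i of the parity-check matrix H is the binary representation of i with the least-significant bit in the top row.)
Syndrome s = H · r^T (mod 2), r = 110001111110110:
  s[0] = (101010101010101)·(110001111110110) mod 2 = 1+0+0+0+0+0+1+0+1+0+1+0+1+0+0 mod 2 = 1
  s[1] = (011001100110011)·(110001111110110) mod 2 = 0+1+0+0+0+1+1+0+0+1+1+0+0+1+0 mod 2 = 0
  s[2] = (000111100001111)·(110001111110110) mod 2 = 0+0+0+0+0+1+1+0+0+0+0+0+1+1+0 mod 2 = 0
  s[3] = (000000011111111)·(110001111110110) mod 2 = 0+0+0+0+0+0+0+1+1+1+1+0+1+1+0 mod 2 = 0
Syndrome = 1000
Column 1 of H equals this syndrome → error at bit 1 (1-indexed).
Flip bit 1: 110001111110110 → 010001111110110
Extract data bits at positions {3,5,6,7,9,10,11,12,13,14,15}: 00111110110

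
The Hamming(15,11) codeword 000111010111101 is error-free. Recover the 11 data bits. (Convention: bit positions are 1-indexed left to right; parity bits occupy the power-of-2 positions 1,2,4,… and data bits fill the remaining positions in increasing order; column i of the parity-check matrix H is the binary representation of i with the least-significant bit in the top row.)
Parity bits occupy power-of-2 positions; data bits are at positions {3,5,6,7,9,10,11,12,13,14,15} (1-indexed).
Extract: c[3]=0 c[5]=1 c[6]=1 c[7]=0 c[9]=0 c[10]=1 c[11]=1 c[12]=1 c[13]=1 c[14]=0 c[15]=1
Data = 01100111101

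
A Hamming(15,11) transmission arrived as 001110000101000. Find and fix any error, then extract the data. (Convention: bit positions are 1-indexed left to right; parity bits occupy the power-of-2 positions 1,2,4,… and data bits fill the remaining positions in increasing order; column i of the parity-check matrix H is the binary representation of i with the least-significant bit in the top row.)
Syndrome s = H · r^T (mod 2), r = 001110000101000:
  s[0] = (101010101010101)·(001110000101000) mod 2 = 0+0+1+0+1+0+0+0+0+0+0+0+0+0+0 mod 2 = 0
  s[1] = (011001100110011)·(001110000101000) mod 2 = 0+0+1+0+0+0+0+0+0+1+0+0+0+0+0 mod 2 = 0
  s[2] = (000111100001111)·(001110000101000) mod 2 = 0+0+0+1+1+0+0+0+0+0+0+1+0+0+0 mod 2 = 1
  s[3] = (000000011111111)·(001110000101000) mod 2 = 0+0+0+0+0+0+0+0+0+1+0+1+0+0+0 mod 2 = 0
Syndrome = 0010
Column 4 of H equals this syndrome → error at bit 4 (1-indexed).
Flip bit 4: 001110000101000 → 001010000101000
Extract data bits at positions {3,5,6,7,9,10,11,12,13,14,15}: 11000101000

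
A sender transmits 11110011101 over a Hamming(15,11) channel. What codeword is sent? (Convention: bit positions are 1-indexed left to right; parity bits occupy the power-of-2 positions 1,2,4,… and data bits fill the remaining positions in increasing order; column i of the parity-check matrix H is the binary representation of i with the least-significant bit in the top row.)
Codeword c = d · G (mod 2), d = 11110011101:
  c[0] = d·G[:,0] = (11110011101)·(11011010101) mod 2 = 1+1+0+1+0+0+1+0+1+0+1 mod 2 = 0
  c[1] = d·G[:,1] = (11110011101)·(10110110011) mod 2 = 1+0+1+1+0+0+1+0+0+0+1 mod 2 = 1
  c[2] = d·G[:,2] = (11110011101)·(10000000000) mod 2 = 1+0+0+0+0+0+0+0+0+0+0 mod 2 = 1
  c[3] = d·G[:,3] = (11110011101)·(01110001111) mod 2 = 0+1+1+1+0+0+0+1+1+0+1 mod 2 = 0
  c[4] = d·G[:,4] = (11110011101)·(01000000000) mod 2 = 0+1+0+0+0+0+0+0+0+0+0 mod 2 = 1
  c[5] = d·G[:,5] = (11110011101)·(00100000000) mod 2 = 0+0+1+0+0+0+0+0+0+0+0 mod 2 = 1
  c[6] = d·G[:,6] = (11110011101)·(00010000000) mod 2 = 0+0+0+1+0+0+0+0+0+0+0 mod 2 = 1
  c[7] = d·G[:,7] = (11110011101)·(00001111111) mod 2 = 0+0+0+0+0+0+1+1+1+0+1 mod 2 = 0
  c[8] = d·G[:,8] = (11110011101)·(00001000000) mod 2 = 0+0+0+0+0+0+0+0+0+0+0 mod 2 = 0
  c[9] = d·G[:,9] = (11110011101)·(00000100000) mod 2 = 0+0+0+0+0+0+0+0+0+0+0 mod 2 = 0
  c[10] = d·G[:,10] = (11110011101)·(00000010000) mod 2 = 0+0+0+0+0+0+1+0+0+0+0 mod 2 = 1
  c[11] = d·G[:,11] = (11110011101)·(00000001000) mod 2 = 0+0+0+0+0+0+0+1+0+0+0 mod 2 = 1
  c[12] = d·G[:,12] = (11110011101)·(00000000100) mod 2 = 0+0+0+0+0+0+0+0+1+0+0 mod 2 = 1
  c[13] = d·G[:,13] = (11110011101)·(00000000010) mod 2 = 0+0+0+0+0+0+0+0+0+0+0 mod 2 = 0
  c[14] = d·G[:,14] = (11110011101)·(00000000001) mod 2 = 0+0+0+0+0+0+0+0+0+0+1 mod 2 = 1
Codeword = 011011100011101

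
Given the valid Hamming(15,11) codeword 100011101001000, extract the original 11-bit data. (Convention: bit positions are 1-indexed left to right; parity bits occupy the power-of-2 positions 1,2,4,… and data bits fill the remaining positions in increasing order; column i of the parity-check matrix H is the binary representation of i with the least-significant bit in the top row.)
Parity bits occupy power-of-2 positions; data bits are at positions {3,5,6,7,9,10,11,12,13,14,15} (1-indexed).
Extract: c[3]=0 c[5]=1 c[6]=1 c[7]=1 c[9]=1 c[10]=0 c[11]=0 c[12]=1 c[13]=0 c[14]=0 c[15]=0
Data = 01111001000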